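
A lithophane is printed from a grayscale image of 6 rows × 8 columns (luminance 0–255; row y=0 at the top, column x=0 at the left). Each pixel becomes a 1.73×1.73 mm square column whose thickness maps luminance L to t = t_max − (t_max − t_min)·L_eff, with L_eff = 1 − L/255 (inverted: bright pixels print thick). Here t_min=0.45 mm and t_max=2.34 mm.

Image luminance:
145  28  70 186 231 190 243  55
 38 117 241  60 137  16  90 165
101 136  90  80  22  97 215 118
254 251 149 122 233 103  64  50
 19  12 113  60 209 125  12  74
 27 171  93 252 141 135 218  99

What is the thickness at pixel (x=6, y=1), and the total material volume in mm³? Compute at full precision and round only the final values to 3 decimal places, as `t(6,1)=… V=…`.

t(6,1)=1.117 V=194.571

span = t_max - t_min = 2.34 - 0.45 = 1.890
L(6,1) = 90, L_eff = 1 - 90/255 = 0.647059 (inverted)
t(6,1) = 2.34 - 1.890·0.647059 = 1.117
Σt over all 6·8 pixels = 552591/8500 ≈ 65.0107059
V = pitch²·Σt = 1.73²·552591/8500 = 194.571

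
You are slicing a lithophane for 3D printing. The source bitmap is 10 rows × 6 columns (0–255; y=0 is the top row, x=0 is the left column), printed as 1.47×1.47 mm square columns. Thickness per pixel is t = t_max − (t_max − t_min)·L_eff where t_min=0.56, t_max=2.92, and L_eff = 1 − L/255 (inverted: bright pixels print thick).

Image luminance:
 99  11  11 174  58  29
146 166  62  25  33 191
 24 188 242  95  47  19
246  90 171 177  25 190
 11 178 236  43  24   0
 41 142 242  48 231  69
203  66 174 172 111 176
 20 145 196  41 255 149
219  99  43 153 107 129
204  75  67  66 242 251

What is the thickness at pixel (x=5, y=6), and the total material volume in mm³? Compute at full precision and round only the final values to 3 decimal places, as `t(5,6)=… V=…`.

t(5,6)=2.189 V=215.539

span = t_max - t_min = 2.92 - 0.56 = 2.360
L(5,6) = 176, L_eff = 1 - 176/255 = 0.309804 (inverted)
t(5,6) = 2.92 - 2.360·0.309804 = 2.189
Σt over all 10·6 pixels = 635873/6375 ≈ 99.7447843
V = pitch²·Σt = 1.47²·635873/6375 = 215.539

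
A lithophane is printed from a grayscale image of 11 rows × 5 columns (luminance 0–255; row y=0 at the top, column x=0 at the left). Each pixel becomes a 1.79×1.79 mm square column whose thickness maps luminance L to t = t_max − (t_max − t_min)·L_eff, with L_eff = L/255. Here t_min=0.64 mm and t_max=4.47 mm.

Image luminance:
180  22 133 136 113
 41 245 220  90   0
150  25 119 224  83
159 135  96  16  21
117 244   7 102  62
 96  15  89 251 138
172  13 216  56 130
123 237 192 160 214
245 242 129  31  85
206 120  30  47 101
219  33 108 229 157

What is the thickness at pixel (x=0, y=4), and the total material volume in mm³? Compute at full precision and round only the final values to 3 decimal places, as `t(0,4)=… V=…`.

t(0,4)=2.713 V=459.328

span = t_max - t_min = 4.47 - 0.64 = 3.830
L(0,4) = 117, L_eff = 117/255 = 0.458824
t(0,4) = 4.47 - 3.830·0.458824 = 2.713
Σt over all 11·5 pixels = 3655583/25500 ≈ 143.3561961
V = pitch²·Σt = 1.79²·3655583/25500 = 459.328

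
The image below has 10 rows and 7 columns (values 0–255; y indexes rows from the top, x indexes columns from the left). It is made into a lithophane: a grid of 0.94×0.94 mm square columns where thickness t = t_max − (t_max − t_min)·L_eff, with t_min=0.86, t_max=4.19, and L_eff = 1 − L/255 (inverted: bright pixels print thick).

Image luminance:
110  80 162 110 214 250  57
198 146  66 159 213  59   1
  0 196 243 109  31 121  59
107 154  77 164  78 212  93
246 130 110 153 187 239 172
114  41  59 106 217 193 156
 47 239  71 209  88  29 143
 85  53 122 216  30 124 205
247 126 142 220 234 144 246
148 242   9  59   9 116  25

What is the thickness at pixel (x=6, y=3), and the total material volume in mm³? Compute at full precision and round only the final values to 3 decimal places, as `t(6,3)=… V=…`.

span = t_max - t_min = 4.19 - 0.86 = 3.330
L(6,3) = 93, L_eff = 1 - 93/255 = 0.635294 (inverted)
t(6,3) = 4.19 - 3.330·0.635294 = 2.074
Σt over all 10·7 pixels = 76756/425 ≈ 180.6023529
V = pitch²·Σt = 0.94²·76756/425 = 159.580

t(6,3)=2.074 V=159.580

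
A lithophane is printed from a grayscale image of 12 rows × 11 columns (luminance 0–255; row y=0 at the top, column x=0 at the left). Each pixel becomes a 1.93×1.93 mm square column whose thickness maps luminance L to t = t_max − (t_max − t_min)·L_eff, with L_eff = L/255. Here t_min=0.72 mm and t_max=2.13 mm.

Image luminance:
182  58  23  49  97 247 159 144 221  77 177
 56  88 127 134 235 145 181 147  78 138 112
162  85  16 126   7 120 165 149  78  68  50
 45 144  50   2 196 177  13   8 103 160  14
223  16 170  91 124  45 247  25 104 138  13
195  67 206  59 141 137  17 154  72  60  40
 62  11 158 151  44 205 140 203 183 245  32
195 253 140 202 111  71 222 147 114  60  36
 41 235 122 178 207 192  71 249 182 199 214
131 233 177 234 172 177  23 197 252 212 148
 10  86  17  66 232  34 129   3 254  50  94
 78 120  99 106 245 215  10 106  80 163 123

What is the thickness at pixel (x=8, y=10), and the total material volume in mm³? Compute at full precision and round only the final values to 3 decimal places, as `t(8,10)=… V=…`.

t(8,10)=0.726 V=711.405

span = t_max - t_min = 2.13 - 0.72 = 1.410
L(8,10) = 254, L_eff = 254/255 = 0.996078
t(8,10) = 2.13 - 1.410·0.996078 = 0.726
Σt over all 12·11 pixels = 405846/2125 ≈ 190.9863529
V = pitch²·Σt = 1.93²·405846/2125 = 711.405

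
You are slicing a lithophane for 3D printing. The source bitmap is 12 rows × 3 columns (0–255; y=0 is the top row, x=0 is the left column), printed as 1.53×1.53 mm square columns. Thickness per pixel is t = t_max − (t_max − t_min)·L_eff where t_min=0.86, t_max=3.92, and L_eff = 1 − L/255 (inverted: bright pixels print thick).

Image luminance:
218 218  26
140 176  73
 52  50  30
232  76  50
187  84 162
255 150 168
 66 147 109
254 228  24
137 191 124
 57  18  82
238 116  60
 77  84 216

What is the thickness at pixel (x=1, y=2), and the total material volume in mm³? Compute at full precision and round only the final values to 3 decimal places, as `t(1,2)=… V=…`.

span = t_max - t_min = 3.92 - 0.86 = 3.060
L(1,2) = 50, L_eff = 1 - 50/255 = 0.803922 (inverted)
t(1,2) = 3.92 - 3.060·0.803922 = 1.460
Σt over all 12·3 pixels = 85.86
V = pitch²·Σt = 1.53²·85.86 = 200.990

t(1,2)=1.460 V=200.990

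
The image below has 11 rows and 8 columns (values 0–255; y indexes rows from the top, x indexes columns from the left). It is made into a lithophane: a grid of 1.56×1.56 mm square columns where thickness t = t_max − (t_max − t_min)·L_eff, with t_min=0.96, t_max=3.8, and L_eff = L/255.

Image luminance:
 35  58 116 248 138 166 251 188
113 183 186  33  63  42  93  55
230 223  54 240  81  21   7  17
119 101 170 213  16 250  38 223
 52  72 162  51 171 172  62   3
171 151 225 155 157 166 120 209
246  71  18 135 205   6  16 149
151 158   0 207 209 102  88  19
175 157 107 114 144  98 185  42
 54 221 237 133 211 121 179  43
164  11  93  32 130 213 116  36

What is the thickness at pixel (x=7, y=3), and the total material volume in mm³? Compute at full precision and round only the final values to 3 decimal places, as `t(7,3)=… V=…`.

span = t_max - t_min = 3.8 - 0.96 = 2.840
L(7,3) = 223, L_eff = 223/255 = 0.874510
t(7,3) = 3.8 - 2.840·0.874510 = 1.316
Σt over all 11·8 pixels = 453438/2125 ≈ 213.3825882
V = pitch²·Σt = 1.56²·453438/2125 = 519.288

t(7,3)=1.316 V=519.288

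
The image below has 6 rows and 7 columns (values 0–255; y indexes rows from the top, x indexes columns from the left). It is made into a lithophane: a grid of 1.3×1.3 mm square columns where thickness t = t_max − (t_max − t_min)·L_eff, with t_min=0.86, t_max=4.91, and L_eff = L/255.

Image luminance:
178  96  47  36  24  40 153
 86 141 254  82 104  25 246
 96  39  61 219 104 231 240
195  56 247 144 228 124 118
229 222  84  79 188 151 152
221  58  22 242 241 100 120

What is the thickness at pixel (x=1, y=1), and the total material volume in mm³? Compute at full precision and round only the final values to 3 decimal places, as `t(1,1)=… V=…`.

t(1,1)=2.671 V=194.900

span = t_max - t_min = 4.91 - 0.86 = 4.050
L(1,1) = 141, L_eff = 141/255 = 0.552941
t(1,1) = 4.91 - 4.050·0.552941 = 2.671
Σt over all 6·7 pixels = 196053/1700 ≈ 115.3252941
V = pitch²·Σt = 1.3²·196053/1700 = 194.900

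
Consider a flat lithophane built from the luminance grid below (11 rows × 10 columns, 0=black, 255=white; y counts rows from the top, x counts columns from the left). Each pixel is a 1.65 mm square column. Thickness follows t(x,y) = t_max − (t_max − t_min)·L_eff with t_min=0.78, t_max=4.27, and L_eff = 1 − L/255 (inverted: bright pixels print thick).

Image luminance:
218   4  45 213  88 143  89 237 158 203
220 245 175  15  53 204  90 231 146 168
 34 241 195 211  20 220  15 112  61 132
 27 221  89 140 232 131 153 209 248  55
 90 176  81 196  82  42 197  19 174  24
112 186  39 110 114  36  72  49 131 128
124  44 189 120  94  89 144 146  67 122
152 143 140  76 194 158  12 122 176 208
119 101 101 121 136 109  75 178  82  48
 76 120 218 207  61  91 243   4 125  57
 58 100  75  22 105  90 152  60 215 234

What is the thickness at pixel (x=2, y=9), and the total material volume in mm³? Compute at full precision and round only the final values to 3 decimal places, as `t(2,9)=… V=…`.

span = t_max - t_min = 4.27 - 0.78 = 3.490
L(2,9) = 218, L_eff = 1 - 218/255 = 0.145098 (inverted)
t(2,9) = 4.27 - 3.490·0.145098 = 3.764
Σt over all 11·10 pixels = 1738112/6375 ≈ 272.6450196
V = pitch²·Σt = 1.65²·1738112/6375 = 742.276

t(2,9)=3.764 V=742.276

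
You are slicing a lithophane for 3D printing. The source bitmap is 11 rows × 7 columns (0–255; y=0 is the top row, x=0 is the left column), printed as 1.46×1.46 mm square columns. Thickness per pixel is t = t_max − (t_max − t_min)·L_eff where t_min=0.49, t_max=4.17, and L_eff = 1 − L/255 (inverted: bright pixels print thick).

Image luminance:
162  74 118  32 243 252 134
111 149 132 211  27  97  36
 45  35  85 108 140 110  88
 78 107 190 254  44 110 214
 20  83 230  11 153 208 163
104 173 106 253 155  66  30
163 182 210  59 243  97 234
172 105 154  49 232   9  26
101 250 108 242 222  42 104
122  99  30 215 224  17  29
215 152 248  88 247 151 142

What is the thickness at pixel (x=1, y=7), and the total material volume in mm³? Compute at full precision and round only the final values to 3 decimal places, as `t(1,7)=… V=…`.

t(1,7)=2.005 V=391.859

span = t_max - t_min = 4.17 - 0.49 = 3.680
L(1,7) = 105, L_eff = 1 - 105/255 = 0.588235 (inverted)
t(1,7) = 4.17 - 3.680·0.588235 = 2.005
Σt over all 11·7 pixels = 4687747/25500 ≈ 183.8332157
V = pitch²·Σt = 1.46²·4687747/25500 = 391.859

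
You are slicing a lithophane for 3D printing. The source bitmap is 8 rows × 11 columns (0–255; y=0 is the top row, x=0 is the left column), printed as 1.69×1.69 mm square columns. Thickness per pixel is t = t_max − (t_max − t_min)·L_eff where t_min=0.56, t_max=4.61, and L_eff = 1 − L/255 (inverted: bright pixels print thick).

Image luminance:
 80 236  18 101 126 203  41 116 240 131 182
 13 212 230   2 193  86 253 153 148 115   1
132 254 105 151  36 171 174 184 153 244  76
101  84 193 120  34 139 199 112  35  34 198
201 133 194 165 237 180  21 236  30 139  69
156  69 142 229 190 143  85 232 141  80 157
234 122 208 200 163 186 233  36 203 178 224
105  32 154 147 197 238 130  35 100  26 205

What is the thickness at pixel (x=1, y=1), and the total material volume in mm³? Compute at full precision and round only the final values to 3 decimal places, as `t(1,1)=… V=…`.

span = t_max - t_min = 4.61 - 0.56 = 4.050
L(1,1) = 212, L_eff = 1 - 212/255 = 0.168627 (inverted)
t(1,1) = 4.61 - 4.050·0.168627 = 3.927
Σt over all 8·11 pixels = 209207/850 ≈ 246.1258824
V = pitch²·Σt = 1.69²·209207/850 = 702.960

t(1,1)=3.927 V=702.960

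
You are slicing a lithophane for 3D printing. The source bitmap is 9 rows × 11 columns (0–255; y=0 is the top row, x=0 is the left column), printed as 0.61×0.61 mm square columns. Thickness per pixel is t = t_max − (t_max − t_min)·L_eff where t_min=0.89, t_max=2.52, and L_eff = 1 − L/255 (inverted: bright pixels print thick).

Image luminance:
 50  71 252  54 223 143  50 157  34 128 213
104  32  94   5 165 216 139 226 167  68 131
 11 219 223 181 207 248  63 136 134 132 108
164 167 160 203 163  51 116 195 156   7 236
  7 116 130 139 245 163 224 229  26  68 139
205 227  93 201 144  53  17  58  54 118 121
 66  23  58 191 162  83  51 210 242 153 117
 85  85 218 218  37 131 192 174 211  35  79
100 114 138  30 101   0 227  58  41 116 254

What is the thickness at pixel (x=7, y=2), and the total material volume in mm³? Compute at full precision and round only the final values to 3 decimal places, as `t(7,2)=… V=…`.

span = t_max - t_min = 2.52 - 0.89 = 1.630
L(7,2) = 136, L_eff = 1 - 136/255 = 0.466667 (inverted)
t(7,2) = 2.52 - 1.630·0.466667 = 1.759
Σt over all 9·11 pixels = 2164891/12750 ≈ 169.7953725
V = pitch²·Σt = 0.61²·2164891/12750 = 63.181

t(7,2)=1.759 V=63.181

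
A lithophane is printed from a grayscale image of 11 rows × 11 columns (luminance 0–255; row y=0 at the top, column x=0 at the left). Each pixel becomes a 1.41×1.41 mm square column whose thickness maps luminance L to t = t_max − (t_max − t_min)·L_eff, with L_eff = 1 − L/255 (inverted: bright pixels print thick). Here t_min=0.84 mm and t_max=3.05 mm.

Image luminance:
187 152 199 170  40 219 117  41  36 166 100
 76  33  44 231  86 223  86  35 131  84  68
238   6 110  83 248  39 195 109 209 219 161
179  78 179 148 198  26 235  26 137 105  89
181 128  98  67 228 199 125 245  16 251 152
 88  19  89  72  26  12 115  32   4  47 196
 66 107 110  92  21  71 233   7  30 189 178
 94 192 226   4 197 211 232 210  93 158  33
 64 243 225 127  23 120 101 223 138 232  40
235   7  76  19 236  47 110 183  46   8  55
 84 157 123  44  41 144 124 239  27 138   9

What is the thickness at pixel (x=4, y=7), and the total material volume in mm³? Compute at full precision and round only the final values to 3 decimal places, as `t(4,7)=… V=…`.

t(4,7)=2.547 V=449.720

span = t_max - t_min = 3.05 - 0.84 = 2.210
L(4,7) = 197, L_eff = 1 - 197/255 = 0.227451 (inverted)
t(4,7) = 3.05 - 2.210·0.227451 = 2.547
Σt over all 11·11 pixels = 226.206
V = pitch²·Σt = 1.41²·226.206 = 449.720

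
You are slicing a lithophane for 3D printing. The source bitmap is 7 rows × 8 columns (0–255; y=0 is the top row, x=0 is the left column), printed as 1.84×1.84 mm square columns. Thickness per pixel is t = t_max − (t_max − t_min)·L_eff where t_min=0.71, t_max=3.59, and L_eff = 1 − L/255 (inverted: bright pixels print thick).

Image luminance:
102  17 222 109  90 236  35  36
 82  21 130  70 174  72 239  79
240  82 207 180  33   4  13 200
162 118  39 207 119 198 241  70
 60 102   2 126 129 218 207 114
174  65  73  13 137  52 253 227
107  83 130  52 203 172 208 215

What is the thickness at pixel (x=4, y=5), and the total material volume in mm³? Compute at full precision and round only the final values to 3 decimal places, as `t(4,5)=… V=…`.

span = t_max - t_min = 3.59 - 0.71 = 2.880
L(4,5) = 137, L_eff = 1 - 137/255 = 0.462745 (inverted)
t(4,5) = 3.59 - 2.880·0.462745 = 2.257
Σt over all 7·8 pixels = 251266/2125 ≈ 118.2428235
V = pitch²·Σt = 1.84²·251266/2125 = 400.323

t(4,5)=2.257 V=400.323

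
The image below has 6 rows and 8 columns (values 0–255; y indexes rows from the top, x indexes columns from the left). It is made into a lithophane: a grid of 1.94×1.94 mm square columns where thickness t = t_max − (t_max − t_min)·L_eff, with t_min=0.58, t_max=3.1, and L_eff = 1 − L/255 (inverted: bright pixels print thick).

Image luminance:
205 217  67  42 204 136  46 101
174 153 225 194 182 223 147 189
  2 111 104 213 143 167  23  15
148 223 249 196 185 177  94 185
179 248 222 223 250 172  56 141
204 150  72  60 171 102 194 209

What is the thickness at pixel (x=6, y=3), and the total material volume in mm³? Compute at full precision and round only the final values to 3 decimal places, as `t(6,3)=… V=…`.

t(6,3)=1.509 V=379.748

span = t_max - t_min = 3.1 - 0.58 = 2.520
L(6,3) = 94, L_eff = 1 - 94/255 = 0.631373 (inverted)
t(6,3) = 3.1 - 2.520·0.631373 = 1.509
Σt over all 6·8 pixels = 214413/2125 ≈ 100.9002353
V = pitch²·Σt = 1.94²·214413/2125 = 379.748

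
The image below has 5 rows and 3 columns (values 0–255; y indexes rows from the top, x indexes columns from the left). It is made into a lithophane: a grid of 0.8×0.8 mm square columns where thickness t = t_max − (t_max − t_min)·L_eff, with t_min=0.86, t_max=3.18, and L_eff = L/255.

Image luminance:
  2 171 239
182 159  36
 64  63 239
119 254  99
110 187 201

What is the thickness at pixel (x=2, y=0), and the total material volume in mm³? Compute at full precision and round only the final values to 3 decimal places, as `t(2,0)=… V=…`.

span = t_max - t_min = 3.18 - 0.86 = 2.320
L(2,0) = 239, L_eff = 239/255 = 0.937255
t(2,0) = 3.18 - 2.320·0.937255 = 1.006
Σt over all 5·3 pixels = 851/30 ≈ 28.3666667
V = pitch²·Σt = 0.8²·851/30 = 18.155

t(2,0)=1.006 V=18.155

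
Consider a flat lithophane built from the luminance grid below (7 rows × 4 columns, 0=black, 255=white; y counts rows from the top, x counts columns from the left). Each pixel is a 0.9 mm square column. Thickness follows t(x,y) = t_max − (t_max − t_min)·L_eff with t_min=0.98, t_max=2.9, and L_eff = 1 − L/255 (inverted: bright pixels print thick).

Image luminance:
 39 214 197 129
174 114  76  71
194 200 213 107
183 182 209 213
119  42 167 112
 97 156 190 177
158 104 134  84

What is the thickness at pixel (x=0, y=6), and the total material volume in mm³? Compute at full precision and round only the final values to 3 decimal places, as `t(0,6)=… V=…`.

span = t_max - t_min = 2.9 - 0.98 = 1.920
L(0,6) = 158, L_eff = 1 - 158/255 = 0.380392 (inverted)
t(0,6) = 2.9 - 1.920·0.380392 = 2.170
Σt over all 7·4 pixels = 24638/425 ≈ 57.9717647
V = pitch²·Σt = 0.9²·24638/425 = 46.957

t(0,6)=2.170 V=46.957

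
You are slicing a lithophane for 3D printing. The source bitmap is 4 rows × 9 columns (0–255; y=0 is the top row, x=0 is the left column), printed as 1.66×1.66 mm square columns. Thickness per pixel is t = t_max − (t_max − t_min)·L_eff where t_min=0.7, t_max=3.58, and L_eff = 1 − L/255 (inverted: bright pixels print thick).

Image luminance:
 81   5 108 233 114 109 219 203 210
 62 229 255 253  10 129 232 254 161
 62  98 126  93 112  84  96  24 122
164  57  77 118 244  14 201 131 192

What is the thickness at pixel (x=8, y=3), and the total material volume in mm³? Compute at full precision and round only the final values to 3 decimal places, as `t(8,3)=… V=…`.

t(8,3)=2.868 V=221.379

span = t_max - t_min = 3.58 - 0.7 = 2.880
L(8,3) = 192, L_eff = 1 - 192/255 = 0.247059 (inverted)
t(8,3) = 3.58 - 2.880·0.247059 = 2.868
Σt over all 4·9 pixels = 170718/2125 ≈ 80.3378824
V = pitch²·Σt = 1.66²·170718/2125 = 221.379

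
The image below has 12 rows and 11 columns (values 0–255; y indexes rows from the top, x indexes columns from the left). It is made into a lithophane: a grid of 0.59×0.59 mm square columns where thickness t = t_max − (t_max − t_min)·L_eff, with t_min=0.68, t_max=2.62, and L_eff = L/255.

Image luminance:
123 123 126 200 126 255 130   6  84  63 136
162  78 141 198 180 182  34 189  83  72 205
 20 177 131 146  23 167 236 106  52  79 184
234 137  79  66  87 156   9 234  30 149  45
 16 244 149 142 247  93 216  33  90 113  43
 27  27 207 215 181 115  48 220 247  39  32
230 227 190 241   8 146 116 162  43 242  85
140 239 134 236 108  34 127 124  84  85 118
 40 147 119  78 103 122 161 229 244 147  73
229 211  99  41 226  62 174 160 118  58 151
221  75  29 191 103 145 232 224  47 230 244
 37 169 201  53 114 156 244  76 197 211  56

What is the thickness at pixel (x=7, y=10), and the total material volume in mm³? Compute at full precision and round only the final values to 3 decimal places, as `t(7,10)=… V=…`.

span = t_max - t_min = 2.62 - 0.68 = 1.940
L(7,10) = 224, L_eff = 224/255 = 0.878431
t(7,10) = 2.62 - 1.940·0.878431 = 0.916
Σt over all 12·11 pixels = 902273/4250 ≈ 212.2995294
V = pitch²·Σt = 0.59²·902273/4250 = 73.901

t(7,10)=0.916 V=73.901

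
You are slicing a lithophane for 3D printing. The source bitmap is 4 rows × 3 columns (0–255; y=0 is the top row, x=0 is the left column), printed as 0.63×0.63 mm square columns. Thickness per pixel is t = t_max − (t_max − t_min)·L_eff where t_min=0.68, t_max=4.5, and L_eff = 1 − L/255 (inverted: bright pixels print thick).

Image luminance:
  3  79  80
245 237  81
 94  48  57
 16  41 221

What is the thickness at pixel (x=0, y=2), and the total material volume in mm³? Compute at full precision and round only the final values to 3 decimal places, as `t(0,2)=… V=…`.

t(0,2)=2.088 V=10.385

span = t_max - t_min = 4.5 - 0.68 = 3.820
L(0,2) = 94, L_eff = 1 - 94/255 = 0.631373 (inverted)
t(0,2) = 4.5 - 3.820·0.631373 = 2.088
Σt over all 4·3 pixels = 166811/6375 ≈ 26.1664314
V = pitch²·Σt = 0.63²·166811/6375 = 10.385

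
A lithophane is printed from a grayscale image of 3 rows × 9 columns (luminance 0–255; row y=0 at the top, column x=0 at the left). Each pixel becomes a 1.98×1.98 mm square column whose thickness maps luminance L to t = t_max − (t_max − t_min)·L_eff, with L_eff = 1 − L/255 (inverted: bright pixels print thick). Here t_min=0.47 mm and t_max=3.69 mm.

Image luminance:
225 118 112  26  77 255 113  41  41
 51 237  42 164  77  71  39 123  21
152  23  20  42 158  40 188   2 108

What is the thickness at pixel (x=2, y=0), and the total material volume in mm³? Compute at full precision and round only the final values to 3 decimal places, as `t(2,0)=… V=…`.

t(2,0)=1.884 V=176.779

span = t_max - t_min = 3.69 - 0.47 = 3.220
L(2,0) = 112, L_eff = 1 - 112/255 = 0.560784 (inverted)
t(2,0) = 3.69 - 3.220·0.560784 = 1.884
Σt over all 3·9 pixels = 1149847/25500 ≈ 45.0920392
V = pitch²·Σt = 1.98²·1149847/25500 = 176.779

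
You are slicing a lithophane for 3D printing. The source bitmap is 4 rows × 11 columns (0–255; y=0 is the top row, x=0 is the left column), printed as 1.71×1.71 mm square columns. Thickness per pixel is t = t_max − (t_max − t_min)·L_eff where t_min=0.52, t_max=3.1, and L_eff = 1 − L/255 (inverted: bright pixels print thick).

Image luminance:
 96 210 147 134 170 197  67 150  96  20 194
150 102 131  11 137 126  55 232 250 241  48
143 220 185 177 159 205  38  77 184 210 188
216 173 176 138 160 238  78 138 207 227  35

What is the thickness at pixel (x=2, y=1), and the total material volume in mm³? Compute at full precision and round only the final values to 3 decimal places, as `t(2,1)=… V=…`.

t(2,1)=1.845 V=260.271

span = t_max - t_min = 3.1 - 0.52 = 2.580
L(2,1) = 131, L_eff = 1 - 131/255 = 0.486275 (inverted)
t(2,1) = 3.1 - 2.580·0.486275 = 1.845
Σt over all 4·11 pixels = 189144/2125 ≈ 89.0089412
V = pitch²·Σt = 1.71²·189144/2125 = 260.271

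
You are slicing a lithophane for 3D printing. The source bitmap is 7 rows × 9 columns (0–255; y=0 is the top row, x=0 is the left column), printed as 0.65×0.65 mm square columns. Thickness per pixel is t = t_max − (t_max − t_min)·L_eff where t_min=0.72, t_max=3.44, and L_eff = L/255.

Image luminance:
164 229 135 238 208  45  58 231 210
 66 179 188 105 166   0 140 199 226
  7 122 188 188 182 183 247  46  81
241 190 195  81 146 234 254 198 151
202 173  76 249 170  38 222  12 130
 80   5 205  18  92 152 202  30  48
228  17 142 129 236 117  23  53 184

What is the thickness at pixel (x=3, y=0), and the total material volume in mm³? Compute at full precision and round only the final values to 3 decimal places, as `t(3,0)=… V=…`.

span = t_max - t_min = 3.44 - 0.72 = 2.720
L(3,0) = 238, L_eff = 238/255 = 0.933333
t(3,0) = 3.44 - 2.720·0.933333 = 0.901
Σt over all 7·9 pixels = 45454/375 ≈ 121.2106667
V = pitch²·Σt = 0.65²·45454/375 = 51.212

t(3,0)=0.901 V=51.212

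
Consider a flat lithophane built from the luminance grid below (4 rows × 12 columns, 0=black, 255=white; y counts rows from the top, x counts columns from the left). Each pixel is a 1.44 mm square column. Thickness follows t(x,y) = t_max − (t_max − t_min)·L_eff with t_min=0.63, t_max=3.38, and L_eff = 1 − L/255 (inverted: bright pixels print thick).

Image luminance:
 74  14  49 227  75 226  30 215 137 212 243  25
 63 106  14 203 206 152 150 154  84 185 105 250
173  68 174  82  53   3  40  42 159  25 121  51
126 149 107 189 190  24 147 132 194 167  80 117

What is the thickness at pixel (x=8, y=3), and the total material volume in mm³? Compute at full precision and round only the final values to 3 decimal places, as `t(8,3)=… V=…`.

span = t_max - t_min = 3.38 - 0.63 = 2.750
L(8,3) = 194, L_eff = 1 - 194/255 = 0.239216 (inverted)
t(8,3) = 3.38 - 2.750·0.239216 = 2.722
Σt over all 4·12 pixels = 118471/1275 ≈ 92.9184314
V = pitch²·Σt = 1.44²·118471/1275 = 192.676

t(8,3)=2.722 V=192.676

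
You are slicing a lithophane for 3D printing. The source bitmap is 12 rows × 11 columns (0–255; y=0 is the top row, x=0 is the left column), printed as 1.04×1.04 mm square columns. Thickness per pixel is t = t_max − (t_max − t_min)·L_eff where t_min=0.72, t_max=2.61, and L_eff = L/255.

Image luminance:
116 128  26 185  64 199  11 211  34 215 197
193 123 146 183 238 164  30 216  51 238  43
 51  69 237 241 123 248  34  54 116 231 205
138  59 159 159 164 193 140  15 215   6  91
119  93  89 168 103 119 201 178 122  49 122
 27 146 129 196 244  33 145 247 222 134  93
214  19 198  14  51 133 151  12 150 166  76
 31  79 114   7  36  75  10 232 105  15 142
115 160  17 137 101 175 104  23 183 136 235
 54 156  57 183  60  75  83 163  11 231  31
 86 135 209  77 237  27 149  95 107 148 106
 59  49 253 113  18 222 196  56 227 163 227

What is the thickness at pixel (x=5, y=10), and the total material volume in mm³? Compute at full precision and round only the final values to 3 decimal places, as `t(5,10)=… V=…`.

t(5,10)=2.410 V=241.025

span = t_max - t_min = 2.61 - 0.72 = 1.890
L(5,10) = 27, L_eff = 27/255 = 0.105882
t(5,10) = 2.61 - 1.890·0.105882 = 2.410
Σt over all 12·11 pixels = 1894149/8500 ≈ 222.8410588
V = pitch²·Σt = 1.04²·1894149/8500 = 241.025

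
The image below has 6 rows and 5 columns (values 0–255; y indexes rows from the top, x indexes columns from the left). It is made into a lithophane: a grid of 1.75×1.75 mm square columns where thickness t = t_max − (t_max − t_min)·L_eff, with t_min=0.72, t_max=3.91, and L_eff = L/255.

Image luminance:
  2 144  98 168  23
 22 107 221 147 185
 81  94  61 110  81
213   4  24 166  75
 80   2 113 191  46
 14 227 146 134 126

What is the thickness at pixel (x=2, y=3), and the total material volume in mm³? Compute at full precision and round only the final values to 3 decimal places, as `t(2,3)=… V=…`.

t(2,3)=3.610 V=240.275

span = t_max - t_min = 3.91 - 0.72 = 3.190
L(2,3) = 24, L_eff = 24/255 = 0.094118
t(2,3) = 3.91 - 3.190·0.094118 = 3.610
Σt over all 6·5 pixels = 133377/1700 ≈ 78.4570588
V = pitch²·Σt = 1.75²·133377/1700 = 240.275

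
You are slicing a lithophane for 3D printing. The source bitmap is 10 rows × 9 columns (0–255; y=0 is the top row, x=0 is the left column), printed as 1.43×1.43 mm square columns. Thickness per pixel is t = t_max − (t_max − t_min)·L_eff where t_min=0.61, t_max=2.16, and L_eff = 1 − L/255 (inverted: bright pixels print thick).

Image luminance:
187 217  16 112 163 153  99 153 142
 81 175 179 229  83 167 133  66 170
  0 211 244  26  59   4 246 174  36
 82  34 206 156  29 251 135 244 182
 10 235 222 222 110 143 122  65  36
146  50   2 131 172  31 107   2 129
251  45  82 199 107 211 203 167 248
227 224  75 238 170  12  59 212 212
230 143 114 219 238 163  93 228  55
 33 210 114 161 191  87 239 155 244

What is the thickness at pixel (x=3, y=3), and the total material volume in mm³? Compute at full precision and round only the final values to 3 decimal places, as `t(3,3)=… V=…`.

span = t_max - t_min = 2.16 - 0.61 = 1.550
L(3,3) = 156, L_eff = 1 - 156/255 = 0.388235 (inverted)
t(3,3) = 2.16 - 1.550·0.388235 = 1.558
Σt over all 10·9 pixels = 167942/1275 ≈ 131.7192157
V = pitch²·Σt = 1.43²·167942/1275 = 269.353

t(3,3)=1.558 V=269.353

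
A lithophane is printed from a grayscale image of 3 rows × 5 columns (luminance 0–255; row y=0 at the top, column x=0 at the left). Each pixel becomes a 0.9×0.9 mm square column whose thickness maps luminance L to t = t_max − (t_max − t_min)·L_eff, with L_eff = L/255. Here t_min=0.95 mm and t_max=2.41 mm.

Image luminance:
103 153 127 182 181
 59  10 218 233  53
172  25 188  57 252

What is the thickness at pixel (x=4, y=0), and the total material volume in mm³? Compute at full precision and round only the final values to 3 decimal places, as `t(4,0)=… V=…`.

span = t_max - t_min = 2.41 - 0.95 = 1.460
L(4,0) = 181, L_eff = 181/255 = 0.709804
t(4,0) = 2.41 - 1.460·0.709804 = 1.374
Σt over all 3·5 pixels = 209309/8500 ≈ 24.6245882
V = pitch²·Σt = 0.9²·209309/8500 = 19.946

t(4,0)=1.374 V=19.946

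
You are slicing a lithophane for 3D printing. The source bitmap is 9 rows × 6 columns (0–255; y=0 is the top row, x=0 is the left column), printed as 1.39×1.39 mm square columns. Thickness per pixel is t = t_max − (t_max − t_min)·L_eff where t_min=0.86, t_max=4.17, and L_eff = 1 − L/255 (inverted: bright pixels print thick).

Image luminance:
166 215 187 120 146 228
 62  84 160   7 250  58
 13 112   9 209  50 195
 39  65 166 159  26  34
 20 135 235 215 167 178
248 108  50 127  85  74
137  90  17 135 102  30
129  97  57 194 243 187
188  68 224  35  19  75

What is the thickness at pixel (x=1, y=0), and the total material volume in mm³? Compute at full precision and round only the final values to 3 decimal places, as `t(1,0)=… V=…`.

t(1,0)=3.651 V=250.962

span = t_max - t_min = 4.17 - 0.86 = 3.310
L(1,0) = 215, L_eff = 1 - 215/255 = 0.156863 (inverted)
t(1,0) = 4.17 - 3.310·0.156863 = 3.651
Σt over all 9·6 pixels = 1104073/8500 ≈ 129.8909412
V = pitch²·Σt = 1.39²·1104073/8500 = 250.962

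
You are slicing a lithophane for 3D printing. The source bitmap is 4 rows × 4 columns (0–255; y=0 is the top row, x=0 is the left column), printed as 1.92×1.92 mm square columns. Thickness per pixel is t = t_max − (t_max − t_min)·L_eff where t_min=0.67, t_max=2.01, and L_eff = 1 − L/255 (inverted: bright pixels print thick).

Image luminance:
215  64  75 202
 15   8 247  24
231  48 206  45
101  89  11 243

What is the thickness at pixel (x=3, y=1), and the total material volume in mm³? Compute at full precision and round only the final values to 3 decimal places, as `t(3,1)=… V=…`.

t(3,1)=0.796 V=74.852

span = t_max - t_min = 2.01 - 0.67 = 1.340
L(3,1) = 24, L_eff = 1 - 24/255 = 0.905882 (inverted)
t(3,1) = 2.01 - 1.340·0.905882 = 0.796
Σt over all 4·4 pixels = 43148/2125 ≈ 20.3049412
V = pitch²·Σt = 1.92²·43148/2125 = 74.852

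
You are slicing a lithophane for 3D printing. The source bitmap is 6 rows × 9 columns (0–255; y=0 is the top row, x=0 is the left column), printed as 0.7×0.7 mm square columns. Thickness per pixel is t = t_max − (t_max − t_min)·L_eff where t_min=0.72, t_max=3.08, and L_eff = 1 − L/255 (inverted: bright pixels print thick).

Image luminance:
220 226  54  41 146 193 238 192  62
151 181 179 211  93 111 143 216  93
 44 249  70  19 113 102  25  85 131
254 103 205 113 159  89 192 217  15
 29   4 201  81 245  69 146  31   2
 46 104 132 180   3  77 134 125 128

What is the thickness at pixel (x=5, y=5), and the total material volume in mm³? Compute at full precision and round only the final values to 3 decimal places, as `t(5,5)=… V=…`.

span = t_max - t_min = 3.08 - 0.72 = 2.360
L(5,5) = 77, L_eff = 1 - 77/255 = 0.698039 (inverted)
t(5,5) = 3.08 - 2.360·0.698039 = 1.433
Σt over all 6·9 pixels = 213836/2125 ≈ 100.6287059
V = pitch²·Σt = 0.7²·213836/2125 = 49.308

t(5,5)=1.433 V=49.308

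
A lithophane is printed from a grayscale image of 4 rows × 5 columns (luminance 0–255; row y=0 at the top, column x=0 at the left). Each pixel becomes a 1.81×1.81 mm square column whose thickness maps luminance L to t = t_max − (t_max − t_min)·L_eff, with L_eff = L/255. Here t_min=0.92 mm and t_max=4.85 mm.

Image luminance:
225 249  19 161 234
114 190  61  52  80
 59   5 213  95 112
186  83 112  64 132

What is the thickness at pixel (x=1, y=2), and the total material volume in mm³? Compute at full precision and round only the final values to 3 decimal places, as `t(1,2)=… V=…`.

span = t_max - t_min = 4.85 - 0.92 = 3.930
L(1,2) = 5, L_eff = 5/255 = 0.019608
t(1,2) = 4.85 - 3.930·0.019608 = 4.773
Σt over all 4·5 pixels = 252037/4250 ≈ 59.3028235
V = pitch²·Σt = 1.81²·252037/4250 = 194.282

t(1,2)=4.773 V=194.282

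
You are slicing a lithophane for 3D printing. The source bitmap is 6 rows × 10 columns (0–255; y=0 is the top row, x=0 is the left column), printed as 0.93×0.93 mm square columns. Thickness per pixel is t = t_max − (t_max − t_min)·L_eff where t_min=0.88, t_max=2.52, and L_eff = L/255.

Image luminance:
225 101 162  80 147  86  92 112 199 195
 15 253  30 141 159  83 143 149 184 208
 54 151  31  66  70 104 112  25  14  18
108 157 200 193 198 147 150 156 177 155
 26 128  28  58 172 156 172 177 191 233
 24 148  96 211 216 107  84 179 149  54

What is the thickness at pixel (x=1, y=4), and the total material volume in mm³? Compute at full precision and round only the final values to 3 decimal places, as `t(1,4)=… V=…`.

t(1,4)=1.697 V=88.170

span = t_max - t_min = 2.52 - 0.88 = 1.640
L(1,4) = 128, L_eff = 128/255 = 0.501961
t(1,4) = 2.52 - 1.640·0.501961 = 1.697
Σt over all 6·10 pixels = 216627/2125 ≈ 101.9421176
V = pitch²·Σt = 0.93²·216627/2125 = 88.170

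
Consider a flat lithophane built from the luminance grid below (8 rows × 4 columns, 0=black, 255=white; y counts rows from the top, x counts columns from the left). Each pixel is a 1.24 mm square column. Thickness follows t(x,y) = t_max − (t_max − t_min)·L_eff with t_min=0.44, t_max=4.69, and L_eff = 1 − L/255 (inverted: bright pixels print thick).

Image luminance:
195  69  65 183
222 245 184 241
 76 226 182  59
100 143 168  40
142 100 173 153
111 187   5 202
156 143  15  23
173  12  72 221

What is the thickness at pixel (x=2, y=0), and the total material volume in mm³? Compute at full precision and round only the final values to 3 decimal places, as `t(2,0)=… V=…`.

t(2,0)=1.523 V=131.485

span = t_max - t_min = 4.69 - 0.44 = 4.250
L(2,0) = 65, L_eff = 1 - 65/255 = 0.745098 (inverted)
t(2,0) = 4.69 - 4.250·0.745098 = 1.523
Σt over all 8·4 pixels = 12827/150 ≈ 85.5133333
V = pitch²·Σt = 1.24²·12827/150 = 131.485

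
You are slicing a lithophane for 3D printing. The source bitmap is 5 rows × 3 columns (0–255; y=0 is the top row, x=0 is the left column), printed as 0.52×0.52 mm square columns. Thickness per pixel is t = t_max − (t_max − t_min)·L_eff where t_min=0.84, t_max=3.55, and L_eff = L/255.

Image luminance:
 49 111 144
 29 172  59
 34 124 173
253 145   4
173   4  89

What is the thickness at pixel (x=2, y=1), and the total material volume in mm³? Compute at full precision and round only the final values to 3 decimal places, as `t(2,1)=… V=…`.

t(2,1)=2.923 V=9.907

span = t_max - t_min = 3.55 - 0.84 = 2.710
L(2,1) = 59, L_eff = 59/255 = 0.231373
t(2,1) = 3.55 - 2.710·0.231373 = 2.923
Σt over all 5·3 pixels = 155717/4250 ≈ 36.6392941
V = pitch²·Σt = 0.52²·155717/4250 = 9.907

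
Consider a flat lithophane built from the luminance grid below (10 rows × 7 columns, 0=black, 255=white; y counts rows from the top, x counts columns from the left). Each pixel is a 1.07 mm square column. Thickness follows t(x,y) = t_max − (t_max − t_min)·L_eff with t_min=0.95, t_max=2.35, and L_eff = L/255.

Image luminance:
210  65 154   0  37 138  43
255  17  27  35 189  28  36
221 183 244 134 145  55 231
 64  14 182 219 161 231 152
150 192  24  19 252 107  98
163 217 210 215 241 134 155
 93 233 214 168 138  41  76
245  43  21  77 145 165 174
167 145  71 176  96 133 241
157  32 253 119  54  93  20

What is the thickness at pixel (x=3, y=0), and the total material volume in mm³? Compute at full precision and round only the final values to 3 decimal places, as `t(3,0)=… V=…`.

t(3,0)=2.350 V=130.275

span = t_max - t_min = 2.35 - 0.95 = 1.400
L(3,0) = 0, L_eff = 0/255 = 0.000000
t(3,0) = 2.35 - 1.400·0.000000 = 2.350
Σt over all 10·7 pixels = 96719/850 ≈ 113.7870588
V = pitch²·Σt = 1.07²·96719/850 = 130.275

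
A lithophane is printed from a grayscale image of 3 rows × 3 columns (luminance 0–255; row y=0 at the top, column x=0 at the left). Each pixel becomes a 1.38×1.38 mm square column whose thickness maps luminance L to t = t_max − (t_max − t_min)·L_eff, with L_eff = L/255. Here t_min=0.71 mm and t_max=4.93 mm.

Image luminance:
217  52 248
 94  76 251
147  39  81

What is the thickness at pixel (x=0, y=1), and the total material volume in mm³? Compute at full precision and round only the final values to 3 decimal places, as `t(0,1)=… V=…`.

span = t_max - t_min = 4.93 - 0.71 = 4.220
L(0,1) = 94, L_eff = 94/255 = 0.368627
t(0,1) = 4.93 - 4.220·0.368627 = 3.374
Σt over all 3·3 pixels = 24917/1020 ≈ 24.4284314
V = pitch²·Σt = 1.38²·24917/1020 = 46.522

t(0,1)=3.374 V=46.522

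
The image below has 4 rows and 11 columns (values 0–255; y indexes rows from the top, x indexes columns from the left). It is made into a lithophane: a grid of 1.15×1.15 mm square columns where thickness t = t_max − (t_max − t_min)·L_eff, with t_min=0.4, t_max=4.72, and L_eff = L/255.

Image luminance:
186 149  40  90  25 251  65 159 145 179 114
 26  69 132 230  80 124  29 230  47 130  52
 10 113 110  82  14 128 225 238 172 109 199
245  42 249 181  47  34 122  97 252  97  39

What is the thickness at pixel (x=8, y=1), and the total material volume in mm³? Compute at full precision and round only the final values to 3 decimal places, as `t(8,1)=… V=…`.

t(8,1)=3.924 V=154.635

span = t_max - t_min = 4.72 - 0.4 = 4.320
L(8,1) = 47, L_eff = 47/255 = 0.184314
t(8,1) = 4.72 - 4.320·0.184314 = 3.924
Σt over all 4·11 pixels = 248468/2125 ≈ 116.9261176
V = pitch²·Σt = 1.15²·248468/2125 = 154.635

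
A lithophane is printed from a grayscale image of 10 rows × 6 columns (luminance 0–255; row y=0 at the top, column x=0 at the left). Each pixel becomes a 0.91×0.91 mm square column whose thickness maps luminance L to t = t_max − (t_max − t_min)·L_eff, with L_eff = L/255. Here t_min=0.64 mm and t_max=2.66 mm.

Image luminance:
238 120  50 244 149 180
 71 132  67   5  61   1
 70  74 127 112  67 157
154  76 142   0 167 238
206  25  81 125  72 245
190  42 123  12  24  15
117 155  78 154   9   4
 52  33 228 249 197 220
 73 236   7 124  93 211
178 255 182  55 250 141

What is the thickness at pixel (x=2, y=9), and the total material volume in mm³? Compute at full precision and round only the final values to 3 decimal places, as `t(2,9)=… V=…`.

t(2,9)=1.218 V=85.177

span = t_max - t_min = 2.66 - 0.64 = 2.020
L(2,9) = 182, L_eff = 182/255 = 0.713725
t(2,9) = 2.66 - 2.020·0.713725 = 1.218
Σt over all 10·6 pixels = 1311437/12750 ≈ 102.8578039
V = pitch²·Σt = 0.91²·1311437/12750 = 85.177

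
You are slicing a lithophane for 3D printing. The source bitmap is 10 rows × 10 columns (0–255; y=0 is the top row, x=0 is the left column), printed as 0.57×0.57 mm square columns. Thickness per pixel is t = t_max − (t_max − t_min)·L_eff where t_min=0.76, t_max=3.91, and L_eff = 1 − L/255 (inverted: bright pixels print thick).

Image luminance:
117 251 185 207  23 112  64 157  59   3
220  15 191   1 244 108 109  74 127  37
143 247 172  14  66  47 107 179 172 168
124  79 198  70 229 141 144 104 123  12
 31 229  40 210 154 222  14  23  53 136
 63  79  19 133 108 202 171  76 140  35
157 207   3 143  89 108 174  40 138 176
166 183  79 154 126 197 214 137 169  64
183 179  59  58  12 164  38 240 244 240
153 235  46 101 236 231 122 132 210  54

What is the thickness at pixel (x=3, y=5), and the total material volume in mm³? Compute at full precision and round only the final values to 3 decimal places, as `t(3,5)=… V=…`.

span = t_max - t_min = 3.91 - 0.76 = 3.150
L(3,5) = 133, L_eff = 1 - 133/255 = 0.478431 (inverted)
t(3,5) = 3.91 - 3.150·0.478431 = 2.403
Σt over all 10·10 pixels = 197341/850 ≈ 232.1658824
V = pitch²·Σt = 0.57²·197341/850 = 75.431

t(3,5)=2.403 V=75.431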